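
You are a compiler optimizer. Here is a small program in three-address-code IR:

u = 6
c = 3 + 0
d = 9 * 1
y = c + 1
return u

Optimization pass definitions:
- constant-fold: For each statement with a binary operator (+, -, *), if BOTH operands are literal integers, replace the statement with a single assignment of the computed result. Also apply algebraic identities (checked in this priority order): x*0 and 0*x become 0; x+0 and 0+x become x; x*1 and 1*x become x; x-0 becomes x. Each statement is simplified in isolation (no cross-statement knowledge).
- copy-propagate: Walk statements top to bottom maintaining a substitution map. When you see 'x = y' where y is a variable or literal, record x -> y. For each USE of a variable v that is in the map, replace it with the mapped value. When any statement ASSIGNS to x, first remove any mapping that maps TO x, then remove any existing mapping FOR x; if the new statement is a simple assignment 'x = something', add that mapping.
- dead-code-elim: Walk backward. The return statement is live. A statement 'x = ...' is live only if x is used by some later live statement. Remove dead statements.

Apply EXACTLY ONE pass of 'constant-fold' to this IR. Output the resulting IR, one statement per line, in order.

Answer: u = 6
c = 3
d = 9
y = c + 1
return u

Derivation:
Applying constant-fold statement-by-statement:
  [1] u = 6  (unchanged)
  [2] c = 3 + 0  -> c = 3
  [3] d = 9 * 1  -> d = 9
  [4] y = c + 1  (unchanged)
  [5] return u  (unchanged)
Result (5 stmts):
  u = 6
  c = 3
  d = 9
  y = c + 1
  return u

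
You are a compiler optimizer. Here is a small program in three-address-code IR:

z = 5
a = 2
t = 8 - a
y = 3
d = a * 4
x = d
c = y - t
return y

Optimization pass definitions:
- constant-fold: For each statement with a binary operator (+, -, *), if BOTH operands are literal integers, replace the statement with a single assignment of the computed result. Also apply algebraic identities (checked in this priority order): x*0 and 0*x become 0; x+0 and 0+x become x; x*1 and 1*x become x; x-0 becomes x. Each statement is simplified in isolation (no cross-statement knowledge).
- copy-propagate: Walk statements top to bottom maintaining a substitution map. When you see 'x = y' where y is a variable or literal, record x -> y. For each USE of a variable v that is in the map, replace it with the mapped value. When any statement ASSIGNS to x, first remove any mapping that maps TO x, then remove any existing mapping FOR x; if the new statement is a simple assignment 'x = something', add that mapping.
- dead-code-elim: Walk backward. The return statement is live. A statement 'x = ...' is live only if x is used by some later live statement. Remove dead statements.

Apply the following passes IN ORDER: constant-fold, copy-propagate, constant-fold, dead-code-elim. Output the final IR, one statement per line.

Initial IR:
  z = 5
  a = 2
  t = 8 - a
  y = 3
  d = a * 4
  x = d
  c = y - t
  return y
After constant-fold (8 stmts):
  z = 5
  a = 2
  t = 8 - a
  y = 3
  d = a * 4
  x = d
  c = y - t
  return y
After copy-propagate (8 stmts):
  z = 5
  a = 2
  t = 8 - 2
  y = 3
  d = 2 * 4
  x = d
  c = 3 - t
  return 3
After constant-fold (8 stmts):
  z = 5
  a = 2
  t = 6
  y = 3
  d = 8
  x = d
  c = 3 - t
  return 3
After dead-code-elim (1 stmts):
  return 3

Answer: return 3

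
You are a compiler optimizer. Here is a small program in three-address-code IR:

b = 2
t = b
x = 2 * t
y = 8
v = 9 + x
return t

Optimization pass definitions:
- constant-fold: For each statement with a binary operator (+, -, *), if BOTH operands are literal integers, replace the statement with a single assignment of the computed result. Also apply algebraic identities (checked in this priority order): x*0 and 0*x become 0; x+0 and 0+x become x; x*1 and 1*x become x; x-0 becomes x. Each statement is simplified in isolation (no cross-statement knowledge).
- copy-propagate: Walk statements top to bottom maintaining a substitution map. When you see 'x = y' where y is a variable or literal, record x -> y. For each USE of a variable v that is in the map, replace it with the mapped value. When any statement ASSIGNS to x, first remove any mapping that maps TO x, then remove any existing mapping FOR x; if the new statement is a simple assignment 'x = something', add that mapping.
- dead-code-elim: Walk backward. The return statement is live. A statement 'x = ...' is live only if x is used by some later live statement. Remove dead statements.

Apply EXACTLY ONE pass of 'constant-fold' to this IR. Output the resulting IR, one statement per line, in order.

Answer: b = 2
t = b
x = 2 * t
y = 8
v = 9 + x
return t

Derivation:
Applying constant-fold statement-by-statement:
  [1] b = 2  (unchanged)
  [2] t = b  (unchanged)
  [3] x = 2 * t  (unchanged)
  [4] y = 8  (unchanged)
  [5] v = 9 + x  (unchanged)
  [6] return t  (unchanged)
Result (6 stmts):
  b = 2
  t = b
  x = 2 * t
  y = 8
  v = 9 + x
  return t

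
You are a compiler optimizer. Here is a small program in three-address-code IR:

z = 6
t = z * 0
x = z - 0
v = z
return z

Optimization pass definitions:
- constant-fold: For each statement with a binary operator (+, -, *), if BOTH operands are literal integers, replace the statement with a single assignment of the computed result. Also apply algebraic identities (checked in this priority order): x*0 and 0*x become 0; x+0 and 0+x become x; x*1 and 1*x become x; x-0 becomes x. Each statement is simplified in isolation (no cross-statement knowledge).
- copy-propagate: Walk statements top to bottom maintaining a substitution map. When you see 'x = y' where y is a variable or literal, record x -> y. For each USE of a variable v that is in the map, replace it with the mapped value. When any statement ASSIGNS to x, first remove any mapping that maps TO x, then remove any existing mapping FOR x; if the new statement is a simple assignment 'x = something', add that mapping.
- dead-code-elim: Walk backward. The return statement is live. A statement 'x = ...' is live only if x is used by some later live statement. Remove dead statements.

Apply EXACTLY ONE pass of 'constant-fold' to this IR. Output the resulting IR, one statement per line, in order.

Applying constant-fold statement-by-statement:
  [1] z = 6  (unchanged)
  [2] t = z * 0  -> t = 0
  [3] x = z - 0  -> x = z
  [4] v = z  (unchanged)
  [5] return z  (unchanged)
Result (5 stmts):
  z = 6
  t = 0
  x = z
  v = z
  return z

Answer: z = 6
t = 0
x = z
v = z
return z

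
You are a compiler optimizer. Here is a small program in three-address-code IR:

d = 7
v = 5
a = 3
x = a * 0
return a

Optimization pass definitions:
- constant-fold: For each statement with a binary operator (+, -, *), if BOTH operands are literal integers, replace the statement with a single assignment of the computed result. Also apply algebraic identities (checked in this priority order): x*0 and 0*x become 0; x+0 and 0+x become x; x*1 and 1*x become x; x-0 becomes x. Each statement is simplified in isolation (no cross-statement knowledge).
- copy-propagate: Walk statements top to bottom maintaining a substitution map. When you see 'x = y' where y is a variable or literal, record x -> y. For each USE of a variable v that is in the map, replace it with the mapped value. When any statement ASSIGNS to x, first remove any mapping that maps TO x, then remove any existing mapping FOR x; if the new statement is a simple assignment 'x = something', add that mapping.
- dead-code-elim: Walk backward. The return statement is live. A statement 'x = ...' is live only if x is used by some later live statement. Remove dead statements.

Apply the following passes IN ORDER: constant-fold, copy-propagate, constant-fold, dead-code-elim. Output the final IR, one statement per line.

Answer: return 3

Derivation:
Initial IR:
  d = 7
  v = 5
  a = 3
  x = a * 0
  return a
After constant-fold (5 stmts):
  d = 7
  v = 5
  a = 3
  x = 0
  return a
After copy-propagate (5 stmts):
  d = 7
  v = 5
  a = 3
  x = 0
  return 3
After constant-fold (5 stmts):
  d = 7
  v = 5
  a = 3
  x = 0
  return 3
After dead-code-elim (1 stmts):
  return 3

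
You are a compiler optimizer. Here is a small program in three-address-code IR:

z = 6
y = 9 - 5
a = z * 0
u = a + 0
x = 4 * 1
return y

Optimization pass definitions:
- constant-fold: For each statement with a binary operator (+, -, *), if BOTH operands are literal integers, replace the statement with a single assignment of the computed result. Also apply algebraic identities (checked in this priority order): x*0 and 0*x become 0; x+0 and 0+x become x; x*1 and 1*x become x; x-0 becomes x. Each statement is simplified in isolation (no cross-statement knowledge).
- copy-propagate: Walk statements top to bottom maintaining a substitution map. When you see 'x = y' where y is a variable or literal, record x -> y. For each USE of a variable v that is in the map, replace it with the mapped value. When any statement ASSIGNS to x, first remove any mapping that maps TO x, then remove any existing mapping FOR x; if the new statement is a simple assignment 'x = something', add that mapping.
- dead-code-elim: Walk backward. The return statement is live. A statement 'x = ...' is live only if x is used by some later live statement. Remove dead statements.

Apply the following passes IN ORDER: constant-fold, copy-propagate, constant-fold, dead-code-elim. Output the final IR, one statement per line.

Answer: return 4

Derivation:
Initial IR:
  z = 6
  y = 9 - 5
  a = z * 0
  u = a + 0
  x = 4 * 1
  return y
After constant-fold (6 stmts):
  z = 6
  y = 4
  a = 0
  u = a
  x = 4
  return y
After copy-propagate (6 stmts):
  z = 6
  y = 4
  a = 0
  u = 0
  x = 4
  return 4
After constant-fold (6 stmts):
  z = 6
  y = 4
  a = 0
  u = 0
  x = 4
  return 4
After dead-code-elim (1 stmts):
  return 4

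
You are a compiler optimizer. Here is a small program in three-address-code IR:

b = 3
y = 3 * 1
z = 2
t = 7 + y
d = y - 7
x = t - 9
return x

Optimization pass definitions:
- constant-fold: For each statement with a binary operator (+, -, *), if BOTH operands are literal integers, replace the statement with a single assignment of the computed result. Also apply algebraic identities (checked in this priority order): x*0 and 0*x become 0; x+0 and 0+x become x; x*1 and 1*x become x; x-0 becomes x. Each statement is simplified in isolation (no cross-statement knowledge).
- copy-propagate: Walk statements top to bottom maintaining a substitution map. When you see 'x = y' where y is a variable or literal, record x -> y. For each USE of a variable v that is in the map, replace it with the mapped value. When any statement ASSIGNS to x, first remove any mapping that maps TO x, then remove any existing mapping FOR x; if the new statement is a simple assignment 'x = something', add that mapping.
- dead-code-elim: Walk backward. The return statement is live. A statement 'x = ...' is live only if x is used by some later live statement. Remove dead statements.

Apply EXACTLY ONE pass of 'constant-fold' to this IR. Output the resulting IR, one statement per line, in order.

Answer: b = 3
y = 3
z = 2
t = 7 + y
d = y - 7
x = t - 9
return x

Derivation:
Applying constant-fold statement-by-statement:
  [1] b = 3  (unchanged)
  [2] y = 3 * 1  -> y = 3
  [3] z = 2  (unchanged)
  [4] t = 7 + y  (unchanged)
  [5] d = y - 7  (unchanged)
  [6] x = t - 9  (unchanged)
  [7] return x  (unchanged)
Result (7 stmts):
  b = 3
  y = 3
  z = 2
  t = 7 + y
  d = y - 7
  x = t - 9
  return x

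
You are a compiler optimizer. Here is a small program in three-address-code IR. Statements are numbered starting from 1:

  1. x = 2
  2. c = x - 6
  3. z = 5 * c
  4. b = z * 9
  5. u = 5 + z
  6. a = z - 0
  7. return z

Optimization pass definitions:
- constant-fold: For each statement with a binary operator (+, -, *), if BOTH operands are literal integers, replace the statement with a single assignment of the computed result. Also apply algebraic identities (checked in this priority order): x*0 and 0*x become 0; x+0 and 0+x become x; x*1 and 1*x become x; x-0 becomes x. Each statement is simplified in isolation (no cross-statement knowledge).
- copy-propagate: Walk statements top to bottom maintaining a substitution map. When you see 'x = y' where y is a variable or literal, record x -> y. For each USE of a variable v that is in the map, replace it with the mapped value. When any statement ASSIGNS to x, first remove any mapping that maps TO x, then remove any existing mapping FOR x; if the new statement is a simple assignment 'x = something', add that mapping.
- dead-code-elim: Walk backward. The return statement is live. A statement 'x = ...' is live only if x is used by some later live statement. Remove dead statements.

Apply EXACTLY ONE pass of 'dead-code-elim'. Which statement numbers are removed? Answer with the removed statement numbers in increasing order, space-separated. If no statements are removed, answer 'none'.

Backward liveness scan:
Stmt 1 'x = 2': KEEP (x is live); live-in = []
Stmt 2 'c = x - 6': KEEP (c is live); live-in = ['x']
Stmt 3 'z = 5 * c': KEEP (z is live); live-in = ['c']
Stmt 4 'b = z * 9': DEAD (b not in live set ['z'])
Stmt 5 'u = 5 + z': DEAD (u not in live set ['z'])
Stmt 6 'a = z - 0': DEAD (a not in live set ['z'])
Stmt 7 'return z': KEEP (return); live-in = ['z']
Removed statement numbers: [4, 5, 6]
Surviving IR:
  x = 2
  c = x - 6
  z = 5 * c
  return z

Answer: 4 5 6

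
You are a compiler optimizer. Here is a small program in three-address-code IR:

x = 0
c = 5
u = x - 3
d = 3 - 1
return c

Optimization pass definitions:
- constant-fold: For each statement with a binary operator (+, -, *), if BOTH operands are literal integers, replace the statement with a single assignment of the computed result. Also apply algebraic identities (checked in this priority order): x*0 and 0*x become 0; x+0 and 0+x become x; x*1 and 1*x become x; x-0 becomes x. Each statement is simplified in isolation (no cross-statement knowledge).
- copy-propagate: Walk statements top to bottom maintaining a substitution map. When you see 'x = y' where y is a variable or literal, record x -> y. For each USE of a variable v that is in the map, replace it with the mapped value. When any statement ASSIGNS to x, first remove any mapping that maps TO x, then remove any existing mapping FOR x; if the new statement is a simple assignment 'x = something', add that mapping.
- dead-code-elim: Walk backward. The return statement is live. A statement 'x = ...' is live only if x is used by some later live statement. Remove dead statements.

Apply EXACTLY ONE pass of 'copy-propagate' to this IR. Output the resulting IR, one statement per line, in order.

Applying copy-propagate statement-by-statement:
  [1] x = 0  (unchanged)
  [2] c = 5  (unchanged)
  [3] u = x - 3  -> u = 0 - 3
  [4] d = 3 - 1  (unchanged)
  [5] return c  -> return 5
Result (5 stmts):
  x = 0
  c = 5
  u = 0 - 3
  d = 3 - 1
  return 5

Answer: x = 0
c = 5
u = 0 - 3
d = 3 - 1
return 5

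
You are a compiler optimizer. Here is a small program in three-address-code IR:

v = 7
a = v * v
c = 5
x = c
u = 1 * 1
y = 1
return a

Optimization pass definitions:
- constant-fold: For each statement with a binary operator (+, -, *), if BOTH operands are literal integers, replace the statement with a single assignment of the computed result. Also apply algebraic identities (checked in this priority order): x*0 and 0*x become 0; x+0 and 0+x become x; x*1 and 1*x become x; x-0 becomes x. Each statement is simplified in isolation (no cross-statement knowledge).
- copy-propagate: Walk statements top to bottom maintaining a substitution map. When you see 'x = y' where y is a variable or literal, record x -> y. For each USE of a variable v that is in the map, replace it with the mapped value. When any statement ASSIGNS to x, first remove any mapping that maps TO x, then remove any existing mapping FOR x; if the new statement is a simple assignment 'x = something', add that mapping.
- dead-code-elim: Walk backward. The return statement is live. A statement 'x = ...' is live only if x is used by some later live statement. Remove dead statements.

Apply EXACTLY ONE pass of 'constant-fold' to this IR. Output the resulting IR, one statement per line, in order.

Applying constant-fold statement-by-statement:
  [1] v = 7  (unchanged)
  [2] a = v * v  (unchanged)
  [3] c = 5  (unchanged)
  [4] x = c  (unchanged)
  [5] u = 1 * 1  -> u = 1
  [6] y = 1  (unchanged)
  [7] return a  (unchanged)
Result (7 stmts):
  v = 7
  a = v * v
  c = 5
  x = c
  u = 1
  y = 1
  return a

Answer: v = 7
a = v * v
c = 5
x = c
u = 1
y = 1
return a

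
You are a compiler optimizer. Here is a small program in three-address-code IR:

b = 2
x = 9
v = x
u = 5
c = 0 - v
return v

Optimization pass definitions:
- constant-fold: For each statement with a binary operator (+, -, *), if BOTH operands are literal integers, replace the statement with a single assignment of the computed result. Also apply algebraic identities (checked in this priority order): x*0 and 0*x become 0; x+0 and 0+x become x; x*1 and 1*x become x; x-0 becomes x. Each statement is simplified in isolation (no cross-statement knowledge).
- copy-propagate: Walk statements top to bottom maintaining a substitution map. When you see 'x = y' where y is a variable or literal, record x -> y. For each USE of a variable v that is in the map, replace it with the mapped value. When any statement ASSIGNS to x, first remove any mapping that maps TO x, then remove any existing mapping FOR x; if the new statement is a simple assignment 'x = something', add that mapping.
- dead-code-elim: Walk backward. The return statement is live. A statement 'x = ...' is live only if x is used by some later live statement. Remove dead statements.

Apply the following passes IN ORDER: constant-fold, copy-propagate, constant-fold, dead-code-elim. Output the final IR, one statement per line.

Answer: return 9

Derivation:
Initial IR:
  b = 2
  x = 9
  v = x
  u = 5
  c = 0 - v
  return v
After constant-fold (6 stmts):
  b = 2
  x = 9
  v = x
  u = 5
  c = 0 - v
  return v
After copy-propagate (6 stmts):
  b = 2
  x = 9
  v = 9
  u = 5
  c = 0 - 9
  return 9
After constant-fold (6 stmts):
  b = 2
  x = 9
  v = 9
  u = 5
  c = -9
  return 9
After dead-code-elim (1 stmts):
  return 9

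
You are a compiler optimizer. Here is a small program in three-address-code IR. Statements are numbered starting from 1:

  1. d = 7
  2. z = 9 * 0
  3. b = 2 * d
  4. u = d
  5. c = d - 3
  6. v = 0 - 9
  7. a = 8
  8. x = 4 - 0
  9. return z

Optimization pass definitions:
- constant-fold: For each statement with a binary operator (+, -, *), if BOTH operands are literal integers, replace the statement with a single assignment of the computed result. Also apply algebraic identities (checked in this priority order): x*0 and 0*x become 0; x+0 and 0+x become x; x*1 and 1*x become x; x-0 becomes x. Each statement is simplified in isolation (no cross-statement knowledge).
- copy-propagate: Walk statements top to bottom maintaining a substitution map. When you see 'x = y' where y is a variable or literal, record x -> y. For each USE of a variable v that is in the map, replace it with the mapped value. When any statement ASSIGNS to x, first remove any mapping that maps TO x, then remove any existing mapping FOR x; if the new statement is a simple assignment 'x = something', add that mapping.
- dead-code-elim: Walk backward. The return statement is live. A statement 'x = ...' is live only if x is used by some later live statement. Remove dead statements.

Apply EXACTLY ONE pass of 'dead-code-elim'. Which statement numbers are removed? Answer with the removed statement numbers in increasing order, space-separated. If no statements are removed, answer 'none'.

Backward liveness scan:
Stmt 1 'd = 7': DEAD (d not in live set [])
Stmt 2 'z = 9 * 0': KEEP (z is live); live-in = []
Stmt 3 'b = 2 * d': DEAD (b not in live set ['z'])
Stmt 4 'u = d': DEAD (u not in live set ['z'])
Stmt 5 'c = d - 3': DEAD (c not in live set ['z'])
Stmt 6 'v = 0 - 9': DEAD (v not in live set ['z'])
Stmt 7 'a = 8': DEAD (a not in live set ['z'])
Stmt 8 'x = 4 - 0': DEAD (x not in live set ['z'])
Stmt 9 'return z': KEEP (return); live-in = ['z']
Removed statement numbers: [1, 3, 4, 5, 6, 7, 8]
Surviving IR:
  z = 9 * 0
  return z

Answer: 1 3 4 5 6 7 8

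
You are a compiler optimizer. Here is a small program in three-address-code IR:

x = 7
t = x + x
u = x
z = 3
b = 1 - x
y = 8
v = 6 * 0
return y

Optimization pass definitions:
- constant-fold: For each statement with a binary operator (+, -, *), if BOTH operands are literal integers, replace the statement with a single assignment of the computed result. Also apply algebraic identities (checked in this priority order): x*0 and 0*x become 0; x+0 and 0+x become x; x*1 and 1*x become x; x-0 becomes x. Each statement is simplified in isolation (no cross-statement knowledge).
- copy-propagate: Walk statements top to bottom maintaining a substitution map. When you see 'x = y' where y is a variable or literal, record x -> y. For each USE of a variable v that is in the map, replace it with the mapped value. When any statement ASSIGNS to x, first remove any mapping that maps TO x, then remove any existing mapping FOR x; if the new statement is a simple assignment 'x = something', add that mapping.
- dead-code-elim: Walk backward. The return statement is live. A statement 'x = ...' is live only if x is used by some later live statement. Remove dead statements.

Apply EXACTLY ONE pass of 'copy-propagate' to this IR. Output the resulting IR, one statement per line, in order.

Answer: x = 7
t = 7 + 7
u = 7
z = 3
b = 1 - 7
y = 8
v = 6 * 0
return 8

Derivation:
Applying copy-propagate statement-by-statement:
  [1] x = 7  (unchanged)
  [2] t = x + x  -> t = 7 + 7
  [3] u = x  -> u = 7
  [4] z = 3  (unchanged)
  [5] b = 1 - x  -> b = 1 - 7
  [6] y = 8  (unchanged)
  [7] v = 6 * 0  (unchanged)
  [8] return y  -> return 8
Result (8 stmts):
  x = 7
  t = 7 + 7
  u = 7
  z = 3
  b = 1 - 7
  y = 8
  v = 6 * 0
  return 8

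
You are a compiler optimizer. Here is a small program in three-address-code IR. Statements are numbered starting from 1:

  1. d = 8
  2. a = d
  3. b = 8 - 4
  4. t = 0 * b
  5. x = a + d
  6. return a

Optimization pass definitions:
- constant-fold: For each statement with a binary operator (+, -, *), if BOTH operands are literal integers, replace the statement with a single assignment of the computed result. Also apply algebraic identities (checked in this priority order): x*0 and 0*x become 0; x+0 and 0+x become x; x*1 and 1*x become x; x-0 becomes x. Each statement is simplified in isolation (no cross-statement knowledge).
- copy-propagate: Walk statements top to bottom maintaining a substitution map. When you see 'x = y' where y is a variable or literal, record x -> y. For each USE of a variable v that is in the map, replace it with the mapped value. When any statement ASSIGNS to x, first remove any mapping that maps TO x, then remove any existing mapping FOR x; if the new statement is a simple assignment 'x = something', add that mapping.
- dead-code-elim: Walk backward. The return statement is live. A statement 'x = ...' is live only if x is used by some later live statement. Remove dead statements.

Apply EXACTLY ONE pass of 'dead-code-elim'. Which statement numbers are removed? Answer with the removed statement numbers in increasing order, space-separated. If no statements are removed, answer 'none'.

Answer: 3 4 5

Derivation:
Backward liveness scan:
Stmt 1 'd = 8': KEEP (d is live); live-in = []
Stmt 2 'a = d': KEEP (a is live); live-in = ['d']
Stmt 3 'b = 8 - 4': DEAD (b not in live set ['a'])
Stmt 4 't = 0 * b': DEAD (t not in live set ['a'])
Stmt 5 'x = a + d': DEAD (x not in live set ['a'])
Stmt 6 'return a': KEEP (return); live-in = ['a']
Removed statement numbers: [3, 4, 5]
Surviving IR:
  d = 8
  a = d
  return a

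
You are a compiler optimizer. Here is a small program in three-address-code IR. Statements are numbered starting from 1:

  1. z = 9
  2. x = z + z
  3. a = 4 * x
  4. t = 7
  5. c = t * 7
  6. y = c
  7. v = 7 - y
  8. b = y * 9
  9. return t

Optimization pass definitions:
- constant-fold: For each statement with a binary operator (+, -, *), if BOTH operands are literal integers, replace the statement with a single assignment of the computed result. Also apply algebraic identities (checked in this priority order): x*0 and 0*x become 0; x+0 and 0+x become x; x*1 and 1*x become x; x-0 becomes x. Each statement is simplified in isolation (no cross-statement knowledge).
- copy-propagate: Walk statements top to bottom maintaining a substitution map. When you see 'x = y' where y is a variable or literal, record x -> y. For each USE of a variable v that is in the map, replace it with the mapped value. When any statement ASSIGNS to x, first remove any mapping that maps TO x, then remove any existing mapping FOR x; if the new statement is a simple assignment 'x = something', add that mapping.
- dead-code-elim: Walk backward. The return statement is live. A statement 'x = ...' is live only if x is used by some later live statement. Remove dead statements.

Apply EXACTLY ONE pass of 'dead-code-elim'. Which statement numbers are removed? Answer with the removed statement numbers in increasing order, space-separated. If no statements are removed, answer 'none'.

Answer: 1 2 3 5 6 7 8

Derivation:
Backward liveness scan:
Stmt 1 'z = 9': DEAD (z not in live set [])
Stmt 2 'x = z + z': DEAD (x not in live set [])
Stmt 3 'a = 4 * x': DEAD (a not in live set [])
Stmt 4 't = 7': KEEP (t is live); live-in = []
Stmt 5 'c = t * 7': DEAD (c not in live set ['t'])
Stmt 6 'y = c': DEAD (y not in live set ['t'])
Stmt 7 'v = 7 - y': DEAD (v not in live set ['t'])
Stmt 8 'b = y * 9': DEAD (b not in live set ['t'])
Stmt 9 'return t': KEEP (return); live-in = ['t']
Removed statement numbers: [1, 2, 3, 5, 6, 7, 8]
Surviving IR:
  t = 7
  return t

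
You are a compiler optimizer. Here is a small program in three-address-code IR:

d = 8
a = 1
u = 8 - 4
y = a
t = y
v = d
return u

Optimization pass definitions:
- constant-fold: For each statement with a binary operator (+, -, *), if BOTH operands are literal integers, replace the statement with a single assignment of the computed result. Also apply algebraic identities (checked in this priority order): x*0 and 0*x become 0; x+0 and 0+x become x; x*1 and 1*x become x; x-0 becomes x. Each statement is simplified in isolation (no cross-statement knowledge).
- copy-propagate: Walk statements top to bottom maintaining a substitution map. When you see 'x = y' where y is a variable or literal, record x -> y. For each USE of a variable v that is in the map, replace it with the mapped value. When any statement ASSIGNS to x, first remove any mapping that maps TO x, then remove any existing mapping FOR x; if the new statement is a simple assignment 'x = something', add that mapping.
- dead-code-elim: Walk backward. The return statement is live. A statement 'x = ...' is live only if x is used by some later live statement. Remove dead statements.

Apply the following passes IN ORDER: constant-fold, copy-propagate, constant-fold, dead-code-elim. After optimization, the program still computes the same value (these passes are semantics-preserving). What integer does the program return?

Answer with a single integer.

Answer: 4

Derivation:
Initial IR:
  d = 8
  a = 1
  u = 8 - 4
  y = a
  t = y
  v = d
  return u
After constant-fold (7 stmts):
  d = 8
  a = 1
  u = 4
  y = a
  t = y
  v = d
  return u
After copy-propagate (7 stmts):
  d = 8
  a = 1
  u = 4
  y = 1
  t = 1
  v = 8
  return 4
After constant-fold (7 stmts):
  d = 8
  a = 1
  u = 4
  y = 1
  t = 1
  v = 8
  return 4
After dead-code-elim (1 stmts):
  return 4
Evaluate:
  d = 8  =>  d = 8
  a = 1  =>  a = 1
  u = 8 - 4  =>  u = 4
  y = a  =>  y = 1
  t = y  =>  t = 1
  v = d  =>  v = 8
  return u = 4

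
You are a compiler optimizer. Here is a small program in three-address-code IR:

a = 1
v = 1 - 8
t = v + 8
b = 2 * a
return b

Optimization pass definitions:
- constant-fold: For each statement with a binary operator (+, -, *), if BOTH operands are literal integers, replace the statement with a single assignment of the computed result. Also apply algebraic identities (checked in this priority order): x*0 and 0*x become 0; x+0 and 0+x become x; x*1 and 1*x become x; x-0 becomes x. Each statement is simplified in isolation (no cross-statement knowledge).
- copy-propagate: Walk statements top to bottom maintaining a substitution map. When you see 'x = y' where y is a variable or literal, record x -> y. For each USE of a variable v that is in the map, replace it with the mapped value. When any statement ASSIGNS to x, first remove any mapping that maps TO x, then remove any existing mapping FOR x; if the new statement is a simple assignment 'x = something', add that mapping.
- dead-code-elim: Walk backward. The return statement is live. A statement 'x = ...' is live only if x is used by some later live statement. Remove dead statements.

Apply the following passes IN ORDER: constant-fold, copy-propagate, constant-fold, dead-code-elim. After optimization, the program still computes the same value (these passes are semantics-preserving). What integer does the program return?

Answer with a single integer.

Answer: 2

Derivation:
Initial IR:
  a = 1
  v = 1 - 8
  t = v + 8
  b = 2 * a
  return b
After constant-fold (5 stmts):
  a = 1
  v = -7
  t = v + 8
  b = 2 * a
  return b
After copy-propagate (5 stmts):
  a = 1
  v = -7
  t = -7 + 8
  b = 2 * 1
  return b
After constant-fold (5 stmts):
  a = 1
  v = -7
  t = 1
  b = 2
  return b
After dead-code-elim (2 stmts):
  b = 2
  return b
Evaluate:
  a = 1  =>  a = 1
  v = 1 - 8  =>  v = -7
  t = v + 8  =>  t = 1
  b = 2 * a  =>  b = 2
  return b = 2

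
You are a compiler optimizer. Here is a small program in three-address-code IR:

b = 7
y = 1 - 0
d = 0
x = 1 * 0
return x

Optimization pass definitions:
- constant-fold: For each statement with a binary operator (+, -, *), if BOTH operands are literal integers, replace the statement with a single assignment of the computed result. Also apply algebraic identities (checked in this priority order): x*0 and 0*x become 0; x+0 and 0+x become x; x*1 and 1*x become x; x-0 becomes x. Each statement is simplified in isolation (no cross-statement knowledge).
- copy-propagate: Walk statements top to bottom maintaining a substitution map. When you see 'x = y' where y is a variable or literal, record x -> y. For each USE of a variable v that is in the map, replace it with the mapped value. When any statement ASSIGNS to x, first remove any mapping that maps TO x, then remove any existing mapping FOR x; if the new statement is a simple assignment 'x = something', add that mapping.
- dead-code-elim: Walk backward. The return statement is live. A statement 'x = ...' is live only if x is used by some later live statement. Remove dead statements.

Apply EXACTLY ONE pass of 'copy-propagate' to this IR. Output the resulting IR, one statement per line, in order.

Applying copy-propagate statement-by-statement:
  [1] b = 7  (unchanged)
  [2] y = 1 - 0  (unchanged)
  [3] d = 0  (unchanged)
  [4] x = 1 * 0  (unchanged)
  [5] return x  (unchanged)
Result (5 stmts):
  b = 7
  y = 1 - 0
  d = 0
  x = 1 * 0
  return x

Answer: b = 7
y = 1 - 0
d = 0
x = 1 * 0
return x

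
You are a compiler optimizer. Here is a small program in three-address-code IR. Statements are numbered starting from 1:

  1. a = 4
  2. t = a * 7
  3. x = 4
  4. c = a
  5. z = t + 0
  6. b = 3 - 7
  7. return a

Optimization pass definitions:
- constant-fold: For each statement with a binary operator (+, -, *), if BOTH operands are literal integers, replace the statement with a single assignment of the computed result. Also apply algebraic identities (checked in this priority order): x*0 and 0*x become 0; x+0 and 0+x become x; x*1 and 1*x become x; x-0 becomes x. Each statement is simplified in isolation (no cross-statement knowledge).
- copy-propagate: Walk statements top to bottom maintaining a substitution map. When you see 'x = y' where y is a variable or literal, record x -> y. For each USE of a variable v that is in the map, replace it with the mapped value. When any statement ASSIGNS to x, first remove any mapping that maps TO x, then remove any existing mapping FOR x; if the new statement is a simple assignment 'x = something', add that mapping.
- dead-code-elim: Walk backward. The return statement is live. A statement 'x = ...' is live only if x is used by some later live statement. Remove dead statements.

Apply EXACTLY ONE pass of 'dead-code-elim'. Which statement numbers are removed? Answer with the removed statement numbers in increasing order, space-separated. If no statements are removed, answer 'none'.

Backward liveness scan:
Stmt 1 'a = 4': KEEP (a is live); live-in = []
Stmt 2 't = a * 7': DEAD (t not in live set ['a'])
Stmt 3 'x = 4': DEAD (x not in live set ['a'])
Stmt 4 'c = a': DEAD (c not in live set ['a'])
Stmt 5 'z = t + 0': DEAD (z not in live set ['a'])
Stmt 6 'b = 3 - 7': DEAD (b not in live set ['a'])
Stmt 7 'return a': KEEP (return); live-in = ['a']
Removed statement numbers: [2, 3, 4, 5, 6]
Surviving IR:
  a = 4
  return a

Answer: 2 3 4 5 6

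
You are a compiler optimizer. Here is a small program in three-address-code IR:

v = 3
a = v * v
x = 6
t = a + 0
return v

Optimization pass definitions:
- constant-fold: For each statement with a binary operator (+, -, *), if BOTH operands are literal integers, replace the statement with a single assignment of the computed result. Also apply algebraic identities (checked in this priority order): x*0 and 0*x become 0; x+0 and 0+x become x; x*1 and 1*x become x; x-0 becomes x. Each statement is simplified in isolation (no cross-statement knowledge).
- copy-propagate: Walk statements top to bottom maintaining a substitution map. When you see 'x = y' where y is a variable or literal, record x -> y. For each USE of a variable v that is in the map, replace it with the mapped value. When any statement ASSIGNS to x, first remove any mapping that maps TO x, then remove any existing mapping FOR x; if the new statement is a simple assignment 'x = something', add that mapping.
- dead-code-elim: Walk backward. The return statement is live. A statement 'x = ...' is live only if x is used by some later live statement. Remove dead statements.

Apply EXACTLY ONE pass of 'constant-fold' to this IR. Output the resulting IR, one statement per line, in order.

Answer: v = 3
a = v * v
x = 6
t = a
return v

Derivation:
Applying constant-fold statement-by-statement:
  [1] v = 3  (unchanged)
  [2] a = v * v  (unchanged)
  [3] x = 6  (unchanged)
  [4] t = a + 0  -> t = a
  [5] return v  (unchanged)
Result (5 stmts):
  v = 3
  a = v * v
  x = 6
  t = a
  return v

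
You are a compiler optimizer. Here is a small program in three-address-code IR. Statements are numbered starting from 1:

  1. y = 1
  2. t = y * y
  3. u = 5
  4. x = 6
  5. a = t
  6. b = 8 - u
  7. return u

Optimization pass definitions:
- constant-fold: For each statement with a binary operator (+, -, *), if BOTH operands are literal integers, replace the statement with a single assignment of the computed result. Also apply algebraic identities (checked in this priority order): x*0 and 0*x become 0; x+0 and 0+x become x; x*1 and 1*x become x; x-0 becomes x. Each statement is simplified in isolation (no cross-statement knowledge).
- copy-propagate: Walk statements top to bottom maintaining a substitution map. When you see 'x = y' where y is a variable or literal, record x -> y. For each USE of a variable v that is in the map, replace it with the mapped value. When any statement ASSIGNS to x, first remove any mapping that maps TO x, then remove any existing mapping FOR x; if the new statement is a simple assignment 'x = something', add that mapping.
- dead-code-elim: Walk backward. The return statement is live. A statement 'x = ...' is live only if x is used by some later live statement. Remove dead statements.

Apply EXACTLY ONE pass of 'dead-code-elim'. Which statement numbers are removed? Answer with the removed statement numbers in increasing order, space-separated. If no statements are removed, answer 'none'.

Backward liveness scan:
Stmt 1 'y = 1': DEAD (y not in live set [])
Stmt 2 't = y * y': DEAD (t not in live set [])
Stmt 3 'u = 5': KEEP (u is live); live-in = []
Stmt 4 'x = 6': DEAD (x not in live set ['u'])
Stmt 5 'a = t': DEAD (a not in live set ['u'])
Stmt 6 'b = 8 - u': DEAD (b not in live set ['u'])
Stmt 7 'return u': KEEP (return); live-in = ['u']
Removed statement numbers: [1, 2, 4, 5, 6]
Surviving IR:
  u = 5
  return u

Answer: 1 2 4 5 6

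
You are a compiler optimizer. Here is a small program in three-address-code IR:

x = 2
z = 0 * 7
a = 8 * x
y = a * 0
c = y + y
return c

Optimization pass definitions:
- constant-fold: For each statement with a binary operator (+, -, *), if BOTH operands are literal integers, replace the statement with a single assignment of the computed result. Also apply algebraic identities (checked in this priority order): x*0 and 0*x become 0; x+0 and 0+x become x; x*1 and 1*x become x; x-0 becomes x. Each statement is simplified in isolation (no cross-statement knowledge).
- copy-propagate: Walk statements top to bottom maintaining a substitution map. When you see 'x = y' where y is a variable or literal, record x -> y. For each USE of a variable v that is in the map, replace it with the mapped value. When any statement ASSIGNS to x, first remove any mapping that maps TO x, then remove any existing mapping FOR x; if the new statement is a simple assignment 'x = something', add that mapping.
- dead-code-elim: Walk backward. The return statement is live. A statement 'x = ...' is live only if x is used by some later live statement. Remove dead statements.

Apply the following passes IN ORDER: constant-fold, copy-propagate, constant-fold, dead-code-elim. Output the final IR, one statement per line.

Answer: c = 0
return c

Derivation:
Initial IR:
  x = 2
  z = 0 * 7
  a = 8 * x
  y = a * 0
  c = y + y
  return c
After constant-fold (6 stmts):
  x = 2
  z = 0
  a = 8 * x
  y = 0
  c = y + y
  return c
After copy-propagate (6 stmts):
  x = 2
  z = 0
  a = 8 * 2
  y = 0
  c = 0 + 0
  return c
After constant-fold (6 stmts):
  x = 2
  z = 0
  a = 16
  y = 0
  c = 0
  return c
After dead-code-elim (2 stmts):
  c = 0
  return c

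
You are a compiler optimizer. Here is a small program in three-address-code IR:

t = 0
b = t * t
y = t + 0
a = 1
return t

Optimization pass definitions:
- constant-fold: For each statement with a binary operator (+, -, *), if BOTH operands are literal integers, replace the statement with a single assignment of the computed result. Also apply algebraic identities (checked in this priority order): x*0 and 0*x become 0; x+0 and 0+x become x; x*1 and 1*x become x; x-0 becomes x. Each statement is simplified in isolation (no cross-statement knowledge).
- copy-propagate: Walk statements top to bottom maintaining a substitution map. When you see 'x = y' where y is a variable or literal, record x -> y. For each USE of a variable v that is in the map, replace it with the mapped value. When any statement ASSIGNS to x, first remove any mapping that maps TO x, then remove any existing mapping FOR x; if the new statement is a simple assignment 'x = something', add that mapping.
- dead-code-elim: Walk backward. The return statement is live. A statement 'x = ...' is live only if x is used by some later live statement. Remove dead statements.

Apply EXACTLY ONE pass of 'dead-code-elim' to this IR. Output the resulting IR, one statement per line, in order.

Applying dead-code-elim statement-by-statement:
  [5] return t  -> KEEP (return); live=['t']
  [4] a = 1  -> DEAD (a not live)
  [3] y = t + 0  -> DEAD (y not live)
  [2] b = t * t  -> DEAD (b not live)
  [1] t = 0  -> KEEP; live=[]
Result (2 stmts):
  t = 0
  return t

Answer: t = 0
return t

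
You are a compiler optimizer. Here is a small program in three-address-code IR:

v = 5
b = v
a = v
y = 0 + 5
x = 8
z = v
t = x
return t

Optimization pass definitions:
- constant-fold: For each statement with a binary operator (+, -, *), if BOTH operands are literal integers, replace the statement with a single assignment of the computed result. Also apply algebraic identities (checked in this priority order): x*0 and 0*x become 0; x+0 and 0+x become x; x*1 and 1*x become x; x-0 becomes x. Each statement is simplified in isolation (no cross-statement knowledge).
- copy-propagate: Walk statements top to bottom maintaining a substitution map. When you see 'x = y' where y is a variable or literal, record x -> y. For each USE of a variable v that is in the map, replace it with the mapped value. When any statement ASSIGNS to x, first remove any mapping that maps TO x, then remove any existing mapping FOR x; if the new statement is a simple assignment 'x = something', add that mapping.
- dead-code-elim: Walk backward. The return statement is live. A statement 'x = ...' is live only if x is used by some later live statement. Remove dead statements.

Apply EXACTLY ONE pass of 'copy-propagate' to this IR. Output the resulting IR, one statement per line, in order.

Applying copy-propagate statement-by-statement:
  [1] v = 5  (unchanged)
  [2] b = v  -> b = 5
  [3] a = v  -> a = 5
  [4] y = 0 + 5  (unchanged)
  [5] x = 8  (unchanged)
  [6] z = v  -> z = 5
  [7] t = x  -> t = 8
  [8] return t  -> return 8
Result (8 stmts):
  v = 5
  b = 5
  a = 5
  y = 0 + 5
  x = 8
  z = 5
  t = 8
  return 8

Answer: v = 5
b = 5
a = 5
y = 0 + 5
x = 8
z = 5
t = 8
return 8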